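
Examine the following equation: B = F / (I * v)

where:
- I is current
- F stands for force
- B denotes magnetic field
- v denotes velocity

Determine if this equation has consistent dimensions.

No

I (current) has dimensions [I].
F (force) has dimensions [L M T^-2].
B (magnetic field) has dimensions [I^-1 M T^-2].
v (velocity) has dimensions [L T^-1].

Left side: [I^-1 M T^-2]
Right side: [I^-1 M T^-1]

The two sides have different dimensions, so the equation is NOT dimensionally consistent.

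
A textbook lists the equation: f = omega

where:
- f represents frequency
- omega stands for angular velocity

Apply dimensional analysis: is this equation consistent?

Yes

f (frequency) has dimensions [T^-1].
omega (angular velocity) has dimensions [T^-1].

Left side: [T^-1]
Right side: [T^-1]

Both sides have the same dimensions, so the equation is dimensionally consistent.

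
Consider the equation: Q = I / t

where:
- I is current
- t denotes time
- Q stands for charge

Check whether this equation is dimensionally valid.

No

I (current) has dimensions [I].
t (time) has dimensions [T].
Q (charge) has dimensions [I T].

Left side: [I T]
Right side: [I T^-1]

The two sides have different dimensions, so the equation is NOT dimensionally consistent.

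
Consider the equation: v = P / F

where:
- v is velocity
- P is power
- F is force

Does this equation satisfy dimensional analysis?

Yes

v (velocity) has dimensions [L T^-1].
P (power) has dimensions [L^2 M T^-3].
F (force) has dimensions [L M T^-2].

Left side: [L T^-1]
Right side: [L T^-1]

Both sides have the same dimensions, so the equation is dimensionally consistent.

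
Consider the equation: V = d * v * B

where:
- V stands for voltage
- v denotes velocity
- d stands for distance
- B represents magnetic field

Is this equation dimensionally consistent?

Yes

V (voltage) has dimensions [I^-1 L^2 M T^-3].
v (velocity) has dimensions [L T^-1].
d (distance) has dimensions [L].
B (magnetic field) has dimensions [I^-1 M T^-2].

Left side: [I^-1 L^2 M T^-3]
Right side: [I^-1 L^2 M T^-3]

Both sides have the same dimensions, so the equation is dimensionally consistent.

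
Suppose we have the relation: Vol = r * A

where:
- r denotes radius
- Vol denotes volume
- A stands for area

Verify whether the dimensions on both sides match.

Yes

r (radius) has dimensions [L].
Vol (volume) has dimensions [L^3].
A (area) has dimensions [L^2].

Left side: [L^3]
Right side: [L^3]

Both sides have the same dimensions, so the equation is dimensionally consistent.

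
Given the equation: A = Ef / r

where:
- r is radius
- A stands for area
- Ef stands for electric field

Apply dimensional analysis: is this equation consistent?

No

r (radius) has dimensions [L].
A (area) has dimensions [L^2].
Ef (electric field) has dimensions [I^-1 L M T^-3].

Left side: [L^2]
Right side: [I^-1 M T^-3]

The two sides have different dimensions, so the equation is NOT dimensionally consistent.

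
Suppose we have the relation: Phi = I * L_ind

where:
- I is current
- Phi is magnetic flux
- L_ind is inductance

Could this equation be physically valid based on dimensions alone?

Yes

I (current) has dimensions [I].
Phi (magnetic flux) has dimensions [I^-1 L^2 M T^-2].
L_ind (inductance) has dimensions [I^-2 L^2 M T^-2].

Left side: [I^-1 L^2 M T^-2]
Right side: [I^-1 L^2 M T^-2]

Both sides have the same dimensions, so the equation is dimensionally consistent.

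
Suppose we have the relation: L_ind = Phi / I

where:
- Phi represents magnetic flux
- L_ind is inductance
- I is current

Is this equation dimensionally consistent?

Yes

Phi (magnetic flux) has dimensions [I^-1 L^2 M T^-2].
L_ind (inductance) has dimensions [I^-2 L^2 M T^-2].
I (current) has dimensions [I].

Left side: [I^-2 L^2 M T^-2]
Right side: [I^-2 L^2 M T^-2]

Both sides have the same dimensions, so the equation is dimensionally consistent.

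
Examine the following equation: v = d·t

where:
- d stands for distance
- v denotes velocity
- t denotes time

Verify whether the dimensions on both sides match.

No

d (distance) has dimensions [L].
v (velocity) has dimensions [L T^-1].
t (time) has dimensions [T].

Left side: [L T^-1]
Right side: [L T]

The two sides have different dimensions, so the equation is NOT dimensionally consistent.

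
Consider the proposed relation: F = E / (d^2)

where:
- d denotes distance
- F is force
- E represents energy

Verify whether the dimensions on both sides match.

No

d (distance) has dimensions [L].
F (force) has dimensions [L M T^-2].
E (energy) has dimensions [L^2 M T^-2].

Left side: [L M T^-2]
Right side: [M T^-2]

The two sides have different dimensions, so the equation is NOT dimensionally consistent.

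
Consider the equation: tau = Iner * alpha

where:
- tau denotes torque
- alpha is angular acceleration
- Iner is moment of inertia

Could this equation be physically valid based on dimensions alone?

Yes

tau (torque) has dimensions [L^2 M T^-2].
alpha (angular acceleration) has dimensions [T^-2].
Iner (moment of inertia) has dimensions [L^2 M].

Left side: [L^2 M T^-2]
Right side: [L^2 M T^-2]

Both sides have the same dimensions, so the equation is dimensionally consistent.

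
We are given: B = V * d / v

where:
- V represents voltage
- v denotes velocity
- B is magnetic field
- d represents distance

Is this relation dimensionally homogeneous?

No

V (voltage) has dimensions [I^-1 L^2 M T^-3].
v (velocity) has dimensions [L T^-1].
B (magnetic field) has dimensions [I^-1 M T^-2].
d (distance) has dimensions [L].

Left side: [I^-1 M T^-2]
Right side: [I^-1 L^2 M T^-2]

The two sides have different dimensions, so the equation is NOT dimensionally consistent.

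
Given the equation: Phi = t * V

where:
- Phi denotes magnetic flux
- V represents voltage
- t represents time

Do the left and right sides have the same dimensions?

Yes

Phi (magnetic flux) has dimensions [I^-1 L^2 M T^-2].
V (voltage) has dimensions [I^-1 L^2 M T^-3].
t (time) has dimensions [T].

Left side: [I^-1 L^2 M T^-2]
Right side: [I^-1 L^2 M T^-2]

Both sides have the same dimensions, so the equation is dimensionally consistent.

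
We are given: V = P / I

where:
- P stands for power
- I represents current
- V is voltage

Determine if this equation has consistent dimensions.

Yes

P (power) has dimensions [L^2 M T^-3].
I (current) has dimensions [I].
V (voltage) has dimensions [I^-1 L^2 M T^-3].

Left side: [I^-1 L^2 M T^-3]
Right side: [I^-1 L^2 M T^-3]

Both sides have the same dimensions, so the equation is dimensionally consistent.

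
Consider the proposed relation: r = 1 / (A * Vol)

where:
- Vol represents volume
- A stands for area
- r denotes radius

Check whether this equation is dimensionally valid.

No

Vol (volume) has dimensions [L^3].
A (area) has dimensions [L^2].
r (radius) has dimensions [L].

Left side: [L]
Right side: [L^-5]

The two sides have different dimensions, so the equation is NOT dimensionally consistent.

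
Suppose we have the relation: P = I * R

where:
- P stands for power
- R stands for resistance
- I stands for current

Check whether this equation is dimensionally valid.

No

P (power) has dimensions [L^2 M T^-3].
R (resistance) has dimensions [I^-2 L^2 M T^-3].
I (current) has dimensions [I].

Left side: [L^2 M T^-3]
Right side: [I^-1 L^2 M T^-3]

The two sides have different dimensions, so the equation is NOT dimensionally consistent.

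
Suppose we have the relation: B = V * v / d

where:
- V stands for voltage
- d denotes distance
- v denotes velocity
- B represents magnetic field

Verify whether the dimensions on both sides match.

No

V (voltage) has dimensions [I^-1 L^2 M T^-3].
d (distance) has dimensions [L].
v (velocity) has dimensions [L T^-1].
B (magnetic field) has dimensions [I^-1 M T^-2].

Left side: [I^-1 M T^-2]
Right side: [I^-1 L^2 M T^-4]

The two sides have different dimensions, so the equation is NOT dimensionally consistent.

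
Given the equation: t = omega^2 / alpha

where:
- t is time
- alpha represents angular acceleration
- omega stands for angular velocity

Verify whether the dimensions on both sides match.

No

t (time) has dimensions [T].
alpha (angular acceleration) has dimensions [T^-2].
omega (angular velocity) has dimensions [T^-1].

Left side: [T]
Right side: [dimensionless]

The two sides have different dimensions, so the equation is NOT dimensionally consistent.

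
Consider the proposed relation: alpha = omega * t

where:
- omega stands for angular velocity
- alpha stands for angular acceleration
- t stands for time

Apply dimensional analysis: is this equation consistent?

No

omega (angular velocity) has dimensions [T^-1].
alpha (angular acceleration) has dimensions [T^-2].
t (time) has dimensions [T].

Left side: [T^-2]
Right side: [dimensionless]

The two sides have different dimensions, so the equation is NOT dimensionally consistent.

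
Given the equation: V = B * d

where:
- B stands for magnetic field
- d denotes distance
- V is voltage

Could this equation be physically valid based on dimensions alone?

No

B (magnetic field) has dimensions [I^-1 M T^-2].
d (distance) has dimensions [L].
V (voltage) has dimensions [I^-1 L^2 M T^-3].

Left side: [I^-1 L^2 M T^-3]
Right side: [I^-1 L M T^-2]

The two sides have different dimensions, so the equation is NOT dimensionally consistent.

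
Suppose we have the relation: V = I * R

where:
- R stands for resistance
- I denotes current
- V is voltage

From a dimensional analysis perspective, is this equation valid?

Yes

R (resistance) has dimensions [I^-2 L^2 M T^-3].
I (current) has dimensions [I].
V (voltage) has dimensions [I^-1 L^2 M T^-3].

Left side: [I^-1 L^2 M T^-3]
Right side: [I^-1 L^2 M T^-3]

Both sides have the same dimensions, so the equation is dimensionally consistent.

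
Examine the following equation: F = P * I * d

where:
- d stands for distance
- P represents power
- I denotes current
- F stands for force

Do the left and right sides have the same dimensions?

No

d (distance) has dimensions [L].
P (power) has dimensions [L^2 M T^-3].
I (current) has dimensions [I].
F (force) has dimensions [L M T^-2].

Left side: [L M T^-2]
Right side: [I L^3 M T^-3]

The two sides have different dimensions, so the equation is NOT dimensionally consistent.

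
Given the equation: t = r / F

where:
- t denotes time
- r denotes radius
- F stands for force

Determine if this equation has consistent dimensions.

No

t (time) has dimensions [T].
r (radius) has dimensions [L].
F (force) has dimensions [L M T^-2].

Left side: [T]
Right side: [M^-1 T^2]

The two sides have different dimensions, so the equation is NOT dimensionally consistent.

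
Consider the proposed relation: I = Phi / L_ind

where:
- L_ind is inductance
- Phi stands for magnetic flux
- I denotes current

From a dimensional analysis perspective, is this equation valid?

Yes

L_ind (inductance) has dimensions [I^-2 L^2 M T^-2].
Phi (magnetic flux) has dimensions [I^-1 L^2 M T^-2].
I (current) has dimensions [I].

Left side: [I]
Right side: [I]

Both sides have the same dimensions, so the equation is dimensionally consistent.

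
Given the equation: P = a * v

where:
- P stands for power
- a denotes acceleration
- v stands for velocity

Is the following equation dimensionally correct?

No

P (power) has dimensions [L^2 M T^-3].
a (acceleration) has dimensions [L T^-2].
v (velocity) has dimensions [L T^-1].

Left side: [L^2 M T^-3]
Right side: [L^2 T^-3]

The two sides have different dimensions, so the equation is NOT dimensionally consistent.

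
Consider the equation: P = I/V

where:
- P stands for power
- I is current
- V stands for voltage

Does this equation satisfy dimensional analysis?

No

P (power) has dimensions [L^2 M T^-3].
I (current) has dimensions [I].
V (voltage) has dimensions [I^-1 L^2 M T^-3].

Left side: [L^2 M T^-3]
Right side: [I^2 L^-2 M^-1 T^3]

The two sides have different dimensions, so the equation is NOT dimensionally consistent.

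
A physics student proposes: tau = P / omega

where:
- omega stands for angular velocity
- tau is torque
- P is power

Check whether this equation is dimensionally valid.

Yes

omega (angular velocity) has dimensions [T^-1].
tau (torque) has dimensions [L^2 M T^-2].
P (power) has dimensions [L^2 M T^-3].

Left side: [L^2 M T^-2]
Right side: [L^2 M T^-2]

Both sides have the same dimensions, so the equation is dimensionally consistent.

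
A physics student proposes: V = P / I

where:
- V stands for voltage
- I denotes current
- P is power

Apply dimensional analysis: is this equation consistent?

Yes

V (voltage) has dimensions [I^-1 L^2 M T^-3].
I (current) has dimensions [I].
P (power) has dimensions [L^2 M T^-3].

Left side: [I^-1 L^2 M T^-3]
Right side: [I^-1 L^2 M T^-3]

Both sides have the same dimensions, so the equation is dimensionally consistent.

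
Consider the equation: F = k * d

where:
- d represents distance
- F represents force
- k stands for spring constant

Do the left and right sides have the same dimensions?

Yes

d (distance) has dimensions [L].
F (force) has dimensions [L M T^-2].
k (spring constant) has dimensions [M T^-2].

Left side: [L M T^-2]
Right side: [L M T^-2]

Both sides have the same dimensions, so the equation is dimensionally consistent.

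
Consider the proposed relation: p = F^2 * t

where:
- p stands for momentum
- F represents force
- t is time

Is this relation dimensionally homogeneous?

No

p (momentum) has dimensions [L M T^-1].
F (force) has dimensions [L M T^-2].
t (time) has dimensions [T].

Left side: [L M T^-1]
Right side: [L^2 M^2 T^-3]

The two sides have different dimensions, so the equation is NOT dimensionally consistent.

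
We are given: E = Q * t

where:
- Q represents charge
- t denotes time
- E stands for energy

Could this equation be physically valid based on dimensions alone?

No

Q (charge) has dimensions [I T].
t (time) has dimensions [T].
E (energy) has dimensions [L^2 M T^-2].

Left side: [L^2 M T^-2]
Right side: [I T^2]

The two sides have different dimensions, so the equation is NOT dimensionally consistent.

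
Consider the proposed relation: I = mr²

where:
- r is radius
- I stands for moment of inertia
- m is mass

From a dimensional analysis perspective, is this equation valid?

Yes

r (radius) has dimensions [L].
I (moment of inertia) has dimensions [L^2 M].
m (mass) has dimensions [M].

Left side: [L^2 M]
Right side: [L^2 M]

Both sides have the same dimensions, so the equation is dimensionally consistent.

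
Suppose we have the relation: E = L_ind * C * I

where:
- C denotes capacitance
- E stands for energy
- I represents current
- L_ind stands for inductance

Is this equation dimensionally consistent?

No

C (capacitance) has dimensions [I^2 L^-2 M^-1 T^4].
E (energy) has dimensions [L^2 M T^-2].
I (current) has dimensions [I].
L_ind (inductance) has dimensions [I^-2 L^2 M T^-2].

Left side: [L^2 M T^-2]
Right side: [I T^2]

The two sides have different dimensions, so the equation is NOT dimensionally consistent.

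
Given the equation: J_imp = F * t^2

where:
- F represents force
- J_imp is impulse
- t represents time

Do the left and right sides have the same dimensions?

No

F (force) has dimensions [L M T^-2].
J_imp (impulse) has dimensions [L M T^-1].
t (time) has dimensions [T].

Left side: [L M T^-1]
Right side: [L M]

The two sides have different dimensions, so the equation is NOT dimensionally consistent.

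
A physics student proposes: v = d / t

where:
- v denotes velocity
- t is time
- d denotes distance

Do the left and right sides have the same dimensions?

Yes

v (velocity) has dimensions [L T^-1].
t (time) has dimensions [T].
d (distance) has dimensions [L].

Left side: [L T^-1]
Right side: [L T^-1]

Both sides have the same dimensions, so the equation is dimensionally consistent.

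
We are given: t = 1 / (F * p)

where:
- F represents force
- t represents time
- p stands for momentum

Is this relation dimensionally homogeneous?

No

F (force) has dimensions [L M T^-2].
t (time) has dimensions [T].
p (momentum) has dimensions [L M T^-1].

Left side: [T]
Right side: [L^-2 M^-2 T^3]

The two sides have different dimensions, so the equation is NOT dimensionally consistent.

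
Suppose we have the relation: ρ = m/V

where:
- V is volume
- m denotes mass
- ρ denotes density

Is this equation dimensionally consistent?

Yes

V (volume) has dimensions [L^3].
m (mass) has dimensions [M].
ρ (density) has dimensions [L^-3 M].

Left side: [L^-3 M]
Right side: [L^-3 M]

Both sides have the same dimensions, so the equation is dimensionally consistent.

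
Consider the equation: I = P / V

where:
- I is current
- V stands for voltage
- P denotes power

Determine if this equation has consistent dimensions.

Yes

I (current) has dimensions [I].
V (voltage) has dimensions [I^-1 L^2 M T^-3].
P (power) has dimensions [L^2 M T^-3].

Left side: [I]
Right side: [I]

Both sides have the same dimensions, so the equation is dimensionally consistent.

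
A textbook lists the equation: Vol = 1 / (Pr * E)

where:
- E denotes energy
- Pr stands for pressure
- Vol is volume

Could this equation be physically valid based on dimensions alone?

No

E (energy) has dimensions [L^2 M T^-2].
Pr (pressure) has dimensions [L^-1 M T^-2].
Vol (volume) has dimensions [L^3].

Left side: [L^3]
Right side: [L^-1 M^-2 T^4]

The two sides have different dimensions, so the equation is NOT dimensionally consistent.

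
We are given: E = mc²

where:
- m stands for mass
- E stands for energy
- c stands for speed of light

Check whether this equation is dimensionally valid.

Yes

m (mass) has dimensions [M].
E (energy) has dimensions [L^2 M T^-2].
c (speed of light) has dimensions [L T^-1].

Left side: [L^2 M T^-2]
Right side: [L^2 M T^-2]

Both sides have the same dimensions, so the equation is dimensionally consistent.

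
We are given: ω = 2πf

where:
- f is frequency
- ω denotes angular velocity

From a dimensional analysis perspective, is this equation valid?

Yes

f (frequency) has dimensions [T^-1].
ω (angular velocity) has dimensions [T^-1].

Left side: [T^-1]
Right side: [T^-1]

Both sides have the same dimensions, so the equation is dimensionally consistent.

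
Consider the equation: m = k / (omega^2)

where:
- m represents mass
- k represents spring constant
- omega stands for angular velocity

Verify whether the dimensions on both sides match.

Yes

m (mass) has dimensions [M].
k (spring constant) has dimensions [M T^-2].
omega (angular velocity) has dimensions [T^-1].

Left side: [M]
Right side: [M]

Both sides have the same dimensions, so the equation is dimensionally consistent.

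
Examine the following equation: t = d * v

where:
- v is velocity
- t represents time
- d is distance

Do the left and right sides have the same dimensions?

No

v (velocity) has dimensions [L T^-1].
t (time) has dimensions [T].
d (distance) has dimensions [L].

Left side: [T]
Right side: [L^2 T^-1]

The two sides have different dimensions, so the equation is NOT dimensionally consistent.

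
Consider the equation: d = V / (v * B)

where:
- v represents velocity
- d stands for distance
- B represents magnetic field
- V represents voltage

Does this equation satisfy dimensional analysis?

Yes

v (velocity) has dimensions [L T^-1].
d (distance) has dimensions [L].
B (magnetic field) has dimensions [I^-1 M T^-2].
V (voltage) has dimensions [I^-1 L^2 M T^-3].

Left side: [L]
Right side: [L]

Both sides have the same dimensions, so the equation is dimensionally consistent.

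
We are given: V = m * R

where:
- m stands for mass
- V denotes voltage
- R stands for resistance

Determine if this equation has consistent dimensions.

No

m (mass) has dimensions [M].
V (voltage) has dimensions [I^-1 L^2 M T^-3].
R (resistance) has dimensions [I^-2 L^2 M T^-3].

Left side: [I^-1 L^2 M T^-3]
Right side: [I^-2 L^2 M^2 T^-3]

The two sides have different dimensions, so the equation is NOT dimensionally consistent.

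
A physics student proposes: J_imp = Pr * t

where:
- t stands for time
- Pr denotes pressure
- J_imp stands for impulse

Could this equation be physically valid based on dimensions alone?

No

t (time) has dimensions [T].
Pr (pressure) has dimensions [L^-1 M T^-2].
J_imp (impulse) has dimensions [L M T^-1].

Left side: [L M T^-1]
Right side: [L^-1 M T^-1]

The two sides have different dimensions, so the equation is NOT dimensionally consistent.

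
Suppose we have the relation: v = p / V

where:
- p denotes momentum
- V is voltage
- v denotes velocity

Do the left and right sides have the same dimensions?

No

p (momentum) has dimensions [L M T^-1].
V (voltage) has dimensions [I^-1 L^2 M T^-3].
v (velocity) has dimensions [L T^-1].

Left side: [L T^-1]
Right side: [I L^-1 T^2]

The two sides have different dimensions, so the equation is NOT dimensionally consistent.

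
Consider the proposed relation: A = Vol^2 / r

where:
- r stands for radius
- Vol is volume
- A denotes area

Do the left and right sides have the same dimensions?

No

r (radius) has dimensions [L].
Vol (volume) has dimensions [L^3].
A (area) has dimensions [L^2].

Left side: [L^2]
Right side: [L^5]

The two sides have different dimensions, so the equation is NOT dimensionally consistent.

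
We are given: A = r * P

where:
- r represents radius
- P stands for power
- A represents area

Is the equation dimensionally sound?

No

r (radius) has dimensions [L].
P (power) has dimensions [L^2 M T^-3].
A (area) has dimensions [L^2].

Left side: [L^2]
Right side: [L^3 M T^-3]

The two sides have different dimensions, so the equation is NOT dimensionally consistent.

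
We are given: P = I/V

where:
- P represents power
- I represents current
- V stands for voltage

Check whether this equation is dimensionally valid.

No

P (power) has dimensions [L^2 M T^-3].
I (current) has dimensions [I].
V (voltage) has dimensions [I^-1 L^2 M T^-3].

Left side: [L^2 M T^-3]
Right side: [I^2 L^-2 M^-1 T^3]

The two sides have different dimensions, so the equation is NOT dimensionally consistent.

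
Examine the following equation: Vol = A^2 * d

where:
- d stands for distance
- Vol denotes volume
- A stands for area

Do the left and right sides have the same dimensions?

No

d (distance) has dimensions [L].
Vol (volume) has dimensions [L^3].
A (area) has dimensions [L^2].

Left side: [L^3]
Right side: [L^5]

The two sides have different dimensions, so the equation is NOT dimensionally consistent.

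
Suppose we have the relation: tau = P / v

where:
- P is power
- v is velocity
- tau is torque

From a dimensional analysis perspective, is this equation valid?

No

P (power) has dimensions [L^2 M T^-3].
v (velocity) has dimensions [L T^-1].
tau (torque) has dimensions [L^2 M T^-2].

Left side: [L^2 M T^-2]
Right side: [L M T^-2]

The two sides have different dimensions, so the equation is NOT dimensionally consistent.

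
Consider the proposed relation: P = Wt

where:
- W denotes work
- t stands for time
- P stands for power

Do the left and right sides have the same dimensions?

No

W (work) has dimensions [L^2 M T^-2].
t (time) has dimensions [T].
P (power) has dimensions [L^2 M T^-3].

Left side: [L^2 M T^-3]
Right side: [L^2 M T^-1]

The two sides have different dimensions, so the equation is NOT dimensionally consistent.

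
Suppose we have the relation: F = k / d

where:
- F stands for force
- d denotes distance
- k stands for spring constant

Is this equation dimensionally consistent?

No

F (force) has dimensions [L M T^-2].
d (distance) has dimensions [L].
k (spring constant) has dimensions [M T^-2].

Left side: [L M T^-2]
Right side: [L^-1 M T^-2]

The two sides have different dimensions, so the equation is NOT dimensionally consistent.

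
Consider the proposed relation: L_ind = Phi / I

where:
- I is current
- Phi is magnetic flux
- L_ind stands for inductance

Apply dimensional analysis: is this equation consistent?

Yes

I (current) has dimensions [I].
Phi (magnetic flux) has dimensions [I^-1 L^2 M T^-2].
L_ind (inductance) has dimensions [I^-2 L^2 M T^-2].

Left side: [I^-2 L^2 M T^-2]
Right side: [I^-2 L^2 M T^-2]

Both sides have the same dimensions, so the equation is dimensionally consistent.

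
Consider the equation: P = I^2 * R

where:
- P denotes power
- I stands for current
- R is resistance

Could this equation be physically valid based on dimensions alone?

Yes

P (power) has dimensions [L^2 M T^-3].
I (current) has dimensions [I].
R (resistance) has dimensions [I^-2 L^2 M T^-3].

Left side: [L^2 M T^-3]
Right side: [L^2 M T^-3]

Both sides have the same dimensions, so the equation is dimensionally consistent.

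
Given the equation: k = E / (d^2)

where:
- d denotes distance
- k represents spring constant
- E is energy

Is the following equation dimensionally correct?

Yes

d (distance) has dimensions [L].
k (spring constant) has dimensions [M T^-2].
E (energy) has dimensions [L^2 M T^-2].

Left side: [M T^-2]
Right side: [M T^-2]

Both sides have the same dimensions, so the equation is dimensionally consistent.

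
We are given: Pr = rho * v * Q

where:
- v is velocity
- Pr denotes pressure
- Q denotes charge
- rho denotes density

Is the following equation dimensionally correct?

No

v (velocity) has dimensions [L T^-1].
Pr (pressure) has dimensions [L^-1 M T^-2].
Q (charge) has dimensions [I T].
rho (density) has dimensions [L^-3 M].

Left side: [L^-1 M T^-2]
Right side: [I L^-2 M]

The two sides have different dimensions, so the equation is NOT dimensionally consistent.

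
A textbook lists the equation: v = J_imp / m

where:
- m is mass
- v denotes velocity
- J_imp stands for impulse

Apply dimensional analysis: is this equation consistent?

Yes

m (mass) has dimensions [M].
v (velocity) has dimensions [L T^-1].
J_imp (impulse) has dimensions [L M T^-1].

Left side: [L T^-1]
Right side: [L T^-1]

Both sides have the same dimensions, so the equation is dimensionally consistent.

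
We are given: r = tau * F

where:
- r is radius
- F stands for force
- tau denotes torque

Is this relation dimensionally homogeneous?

No

r (radius) has dimensions [L].
F (force) has dimensions [L M T^-2].
tau (torque) has dimensions [L^2 M T^-2].

Left side: [L]
Right side: [L^3 M^2 T^-4]

The two sides have different dimensions, so the equation is NOT dimensionally consistent.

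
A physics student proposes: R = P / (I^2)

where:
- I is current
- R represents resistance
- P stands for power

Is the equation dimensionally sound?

Yes

I (current) has dimensions [I].
R (resistance) has dimensions [I^-2 L^2 M T^-3].
P (power) has dimensions [L^2 M T^-3].

Left side: [I^-2 L^2 M T^-3]
Right side: [I^-2 L^2 M T^-3]

Both sides have the same dimensions, so the equation is dimensionally consistent.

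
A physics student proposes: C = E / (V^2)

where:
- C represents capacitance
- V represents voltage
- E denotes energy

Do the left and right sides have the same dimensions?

Yes

C (capacitance) has dimensions [I^2 L^-2 M^-1 T^4].
V (voltage) has dimensions [I^-1 L^2 M T^-3].
E (energy) has dimensions [L^2 M T^-2].

Left side: [I^2 L^-2 M^-1 T^4]
Right side: [I^2 L^-2 M^-1 T^4]

Both sides have the same dimensions, so the equation is dimensionally consistent.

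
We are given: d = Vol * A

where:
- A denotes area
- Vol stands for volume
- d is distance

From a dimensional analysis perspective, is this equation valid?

No

A (area) has dimensions [L^2].
Vol (volume) has dimensions [L^3].
d (distance) has dimensions [L].

Left side: [L]
Right side: [L^5]

The two sides have different dimensions, so the equation is NOT dimensionally consistent.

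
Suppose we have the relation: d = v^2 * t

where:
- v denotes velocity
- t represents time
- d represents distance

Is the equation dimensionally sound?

No

v (velocity) has dimensions [L T^-1].
t (time) has dimensions [T].
d (distance) has dimensions [L].

Left side: [L]
Right side: [L^2 T^-1]

The two sides have different dimensions, so the equation is NOT dimensionally consistent.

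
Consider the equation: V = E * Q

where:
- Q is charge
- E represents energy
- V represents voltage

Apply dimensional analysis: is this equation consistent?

No

Q (charge) has dimensions [I T].
E (energy) has dimensions [L^2 M T^-2].
V (voltage) has dimensions [I^-1 L^2 M T^-3].

Left side: [I^-1 L^2 M T^-3]
Right side: [I L^2 M T^-1]

The two sides have different dimensions, so the equation is NOT dimensionally consistent.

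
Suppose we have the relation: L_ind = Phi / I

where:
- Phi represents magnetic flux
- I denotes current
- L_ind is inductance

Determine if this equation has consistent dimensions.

Yes

Phi (magnetic flux) has dimensions [I^-1 L^2 M T^-2].
I (current) has dimensions [I].
L_ind (inductance) has dimensions [I^-2 L^2 M T^-2].

Left side: [I^-2 L^2 M T^-2]
Right side: [I^-2 L^2 M T^-2]

Both sides have the same dimensions, so the equation is dimensionally consistent.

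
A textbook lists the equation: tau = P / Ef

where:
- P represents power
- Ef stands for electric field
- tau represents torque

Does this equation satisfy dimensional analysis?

No

P (power) has dimensions [L^2 M T^-3].
Ef (electric field) has dimensions [I^-1 L M T^-3].
tau (torque) has dimensions [L^2 M T^-2].

Left side: [L^2 M T^-2]
Right side: [I L]

The two sides have different dimensions, so the equation is NOT dimensionally consistent.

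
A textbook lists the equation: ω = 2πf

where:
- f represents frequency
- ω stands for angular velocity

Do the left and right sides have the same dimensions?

Yes

f (frequency) has dimensions [T^-1].
ω (angular velocity) has dimensions [T^-1].

Left side: [T^-1]
Right side: [T^-1]

Both sides have the same dimensions, so the equation is dimensionally consistent.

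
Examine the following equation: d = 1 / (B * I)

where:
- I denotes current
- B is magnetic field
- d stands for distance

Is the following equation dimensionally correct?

No

I (current) has dimensions [I].
B (magnetic field) has dimensions [I^-1 M T^-2].
d (distance) has dimensions [L].

Left side: [L]
Right side: [M^-1 T^2]

The two sides have different dimensions, so the equation is NOT dimensionally consistent.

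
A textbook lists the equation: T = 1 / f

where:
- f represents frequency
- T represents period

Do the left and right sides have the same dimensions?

Yes

f (frequency) has dimensions [T^-1].
T (period) has dimensions [T].

Left side: [T]
Right side: [T]

Both sides have the same dimensions, so the equation is dimensionally consistent.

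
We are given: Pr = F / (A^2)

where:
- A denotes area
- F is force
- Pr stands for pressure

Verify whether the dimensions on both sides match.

No

A (area) has dimensions [L^2].
F (force) has dimensions [L M T^-2].
Pr (pressure) has dimensions [L^-1 M T^-2].

Left side: [L^-1 M T^-2]
Right side: [L^-3 M T^-2]

The two sides have different dimensions, so the equation is NOT dimensionally consistent.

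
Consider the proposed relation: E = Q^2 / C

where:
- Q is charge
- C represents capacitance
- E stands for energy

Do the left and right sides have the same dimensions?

Yes

Q (charge) has dimensions [I T].
C (capacitance) has dimensions [I^2 L^-2 M^-1 T^4].
E (energy) has dimensions [L^2 M T^-2].

Left side: [L^2 M T^-2]
Right side: [L^2 M T^-2]

Both sides have the same dimensions, so the equation is dimensionally consistent.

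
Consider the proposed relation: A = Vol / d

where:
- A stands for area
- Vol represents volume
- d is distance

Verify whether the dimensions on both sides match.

Yes

A (area) has dimensions [L^2].
Vol (volume) has dimensions [L^3].
d (distance) has dimensions [L].

Left side: [L^2]
Right side: [L^2]

Both sides have the same dimensions, so the equation is dimensionally consistent.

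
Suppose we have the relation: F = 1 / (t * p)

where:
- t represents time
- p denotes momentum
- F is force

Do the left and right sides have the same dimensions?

No

t (time) has dimensions [T].
p (momentum) has dimensions [L M T^-1].
F (force) has dimensions [L M T^-2].

Left side: [L M T^-2]
Right side: [L^-1 M^-1]

The two sides have different dimensions, so the equation is NOT dimensionally consistent.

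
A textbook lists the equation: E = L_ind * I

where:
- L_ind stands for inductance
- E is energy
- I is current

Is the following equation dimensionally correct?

No

L_ind (inductance) has dimensions [I^-2 L^2 M T^-2].
E (energy) has dimensions [L^2 M T^-2].
I (current) has dimensions [I].

Left side: [L^2 M T^-2]
Right side: [I^-1 L^2 M T^-2]

The two sides have different dimensions, so the equation is NOT dimensionally consistent.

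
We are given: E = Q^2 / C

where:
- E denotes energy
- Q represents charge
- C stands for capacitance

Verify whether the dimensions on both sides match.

Yes

E (energy) has dimensions [L^2 M T^-2].
Q (charge) has dimensions [I T].
C (capacitance) has dimensions [I^2 L^-2 M^-1 T^4].

Left side: [L^2 M T^-2]
Right side: [L^2 M T^-2]

Both sides have the same dimensions, so the equation is dimensionally consistent.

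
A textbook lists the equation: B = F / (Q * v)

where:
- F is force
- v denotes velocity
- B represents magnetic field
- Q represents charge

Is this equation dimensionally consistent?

Yes

F (force) has dimensions [L M T^-2].
v (velocity) has dimensions [L T^-1].
B (magnetic field) has dimensions [I^-1 M T^-2].
Q (charge) has dimensions [I T].

Left side: [I^-1 M T^-2]
Right side: [I^-1 M T^-2]

Both sides have the same dimensions, so the equation is dimensionally consistent.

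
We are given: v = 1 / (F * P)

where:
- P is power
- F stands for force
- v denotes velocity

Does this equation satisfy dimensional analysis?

No

P (power) has dimensions [L^2 M T^-3].
F (force) has dimensions [L M T^-2].
v (velocity) has dimensions [L T^-1].

Left side: [L T^-1]
Right side: [L^-3 M^-2 T^5]

The two sides have different dimensions, so the equation is NOT dimensionally consistent.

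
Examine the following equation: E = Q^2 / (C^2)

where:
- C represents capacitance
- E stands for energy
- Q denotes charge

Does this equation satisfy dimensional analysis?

No

C (capacitance) has dimensions [I^2 L^-2 M^-1 T^4].
E (energy) has dimensions [L^2 M T^-2].
Q (charge) has dimensions [I T].

Left side: [L^2 M T^-2]
Right side: [I^-2 L^4 M^2 T^-6]

The two sides have different dimensions, so the equation is NOT dimensionally consistent.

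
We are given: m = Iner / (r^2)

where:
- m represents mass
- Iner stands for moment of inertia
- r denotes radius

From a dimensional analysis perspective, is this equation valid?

Yes

m (mass) has dimensions [M].
Iner (moment of inertia) has dimensions [L^2 M].
r (radius) has dimensions [L].

Left side: [M]
Right side: [M]

Both sides have the same dimensions, so the equation is dimensionally consistent.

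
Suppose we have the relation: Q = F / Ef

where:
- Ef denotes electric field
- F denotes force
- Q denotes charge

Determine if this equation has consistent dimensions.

Yes

Ef (electric field) has dimensions [I^-1 L M T^-3].
F (force) has dimensions [L M T^-2].
Q (charge) has dimensions [I T].

Left side: [I T]
Right side: [I T]

Both sides have the same dimensions, so the equation is dimensionally consistent.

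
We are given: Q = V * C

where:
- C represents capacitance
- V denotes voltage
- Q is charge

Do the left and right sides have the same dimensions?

Yes

C (capacitance) has dimensions [I^2 L^-2 M^-1 T^4].
V (voltage) has dimensions [I^-1 L^2 M T^-3].
Q (charge) has dimensions [I T].

Left side: [I T]
Right side: [I T]

Both sides have the same dimensions, so the equation is dimensionally consistent.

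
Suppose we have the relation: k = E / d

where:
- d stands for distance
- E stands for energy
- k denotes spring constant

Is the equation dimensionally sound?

No

d (distance) has dimensions [L].
E (energy) has dimensions [L^2 M T^-2].
k (spring constant) has dimensions [M T^-2].

Left side: [M T^-2]
Right side: [L M T^-2]

The two sides have different dimensions, so the equation is NOT dimensionally consistent.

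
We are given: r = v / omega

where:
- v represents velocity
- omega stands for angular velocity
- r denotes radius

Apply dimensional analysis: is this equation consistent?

Yes

v (velocity) has dimensions [L T^-1].
omega (angular velocity) has dimensions [T^-1].
r (radius) has dimensions [L].

Left side: [L]
Right side: [L]

Both sides have the same dimensions, so the equation is dimensionally consistent.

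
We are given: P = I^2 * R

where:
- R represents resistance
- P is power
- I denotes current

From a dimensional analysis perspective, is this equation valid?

Yes

R (resistance) has dimensions [I^-2 L^2 M T^-3].
P (power) has dimensions [L^2 M T^-3].
I (current) has dimensions [I].

Left side: [L^2 M T^-3]
Right side: [L^2 M T^-3]

Both sides have the same dimensions, so the equation is dimensionally consistent.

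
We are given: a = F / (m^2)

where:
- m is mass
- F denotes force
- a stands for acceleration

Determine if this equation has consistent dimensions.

No

m (mass) has dimensions [M].
F (force) has dimensions [L M T^-2].
a (acceleration) has dimensions [L T^-2].

Left side: [L T^-2]
Right side: [L M^-1 T^-2]

The two sides have different dimensions, so the equation is NOT dimensionally consistent.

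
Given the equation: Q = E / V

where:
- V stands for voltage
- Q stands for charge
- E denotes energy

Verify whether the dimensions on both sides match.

Yes

V (voltage) has dimensions [I^-1 L^2 M T^-3].
Q (charge) has dimensions [I T].
E (energy) has dimensions [L^2 M T^-2].

Left side: [I T]
Right side: [I T]

Both sides have the same dimensions, so the equation is dimensionally consistent.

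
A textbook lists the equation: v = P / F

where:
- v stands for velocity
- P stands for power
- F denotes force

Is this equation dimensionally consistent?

Yes

v (velocity) has dimensions [L T^-1].
P (power) has dimensions [L^2 M T^-3].
F (force) has dimensions [L M T^-2].

Left side: [L T^-1]
Right side: [L T^-1]

Both sides have the same dimensions, so the equation is dimensionally consistent.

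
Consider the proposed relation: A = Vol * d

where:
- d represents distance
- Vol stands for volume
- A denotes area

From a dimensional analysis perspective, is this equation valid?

No

d (distance) has dimensions [L].
Vol (volume) has dimensions [L^3].
A (area) has dimensions [L^2].

Left side: [L^2]
Right side: [L^4]

The two sides have different dimensions, so the equation is NOT dimensionally consistent.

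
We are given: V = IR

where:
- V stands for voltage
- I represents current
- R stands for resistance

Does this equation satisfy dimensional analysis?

Yes

V (voltage) has dimensions [I^-1 L^2 M T^-3].
I (current) has dimensions [I].
R (resistance) has dimensions [I^-2 L^2 M T^-3].

Left side: [I^-1 L^2 M T^-3]
Right side: [I^-1 L^2 M T^-3]

Both sides have the same dimensions, so the equation is dimensionally consistent.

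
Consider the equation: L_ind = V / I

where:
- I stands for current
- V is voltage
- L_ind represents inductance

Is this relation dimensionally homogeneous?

No

I (current) has dimensions [I].
V (voltage) has dimensions [I^-1 L^2 M T^-3].
L_ind (inductance) has dimensions [I^-2 L^2 M T^-2].

Left side: [I^-2 L^2 M T^-2]
Right side: [I^-2 L^2 M T^-3]

The two sides have different dimensions, so the equation is NOT dimensionally consistent.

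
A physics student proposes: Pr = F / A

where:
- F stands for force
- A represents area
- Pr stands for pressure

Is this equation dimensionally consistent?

Yes

F (force) has dimensions [L M T^-2].
A (area) has dimensions [L^2].
Pr (pressure) has dimensions [L^-1 M T^-2].

Left side: [L^-1 M T^-2]
Right side: [L^-1 M T^-2]

Both sides have the same dimensions, so the equation is dimensionally consistent.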